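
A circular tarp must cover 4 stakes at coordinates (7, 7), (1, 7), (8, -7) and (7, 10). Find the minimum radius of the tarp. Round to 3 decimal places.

8.515

A smallest enclosing disk is always determined by at most three of the input points on its boundary.
The farthest pair is (8, -7)–(7, 10) with squared distance 290. The circle on this segment as diameter has centre (7.5, 1.5) and r² = 290/4 = 72.5.
Check (7, 7): distance² to centre = 30.5 ≤ 72.5, so it lies inside.
All remaining points lie in this disk, and no smaller disk contains both endpoints, so this is the minimum enclosing circle.
r = √(72.5) ≈ 8.515.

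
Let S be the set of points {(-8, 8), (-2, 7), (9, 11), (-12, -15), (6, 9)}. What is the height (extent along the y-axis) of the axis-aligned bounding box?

26

max y = 11, min y = -15, so height = 26.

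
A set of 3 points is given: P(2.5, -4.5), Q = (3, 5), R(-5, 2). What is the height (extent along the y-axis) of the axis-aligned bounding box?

max y = 5, min y = -4.5, so height = 9.5.

9.5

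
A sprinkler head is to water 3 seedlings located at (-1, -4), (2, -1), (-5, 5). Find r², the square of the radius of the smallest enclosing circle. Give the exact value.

Call the three points A, B, C in the order given.
Side lengths²: AB² = 18, AC² = 97, BC² = 85.
Since AC² = 97 < 85 + 18 = 103, the triangle is acute, so the smallest enclosing circle is the circumcircle.
Circumcentre = (-69/26, 17/26), r² = 8245/338.

8245/338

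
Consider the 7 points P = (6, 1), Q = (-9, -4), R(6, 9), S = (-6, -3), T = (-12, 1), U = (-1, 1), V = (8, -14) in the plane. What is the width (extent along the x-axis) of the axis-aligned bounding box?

max x = 8, min x = -12, so width = 20.

20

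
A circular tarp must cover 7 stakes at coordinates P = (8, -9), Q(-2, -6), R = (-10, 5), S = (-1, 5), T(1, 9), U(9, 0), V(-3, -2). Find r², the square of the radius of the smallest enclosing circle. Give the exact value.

The minimum enclosing circle of a finite set is fixed by two of the points (as a diameter) or three (as a circumcircle).
The farthest pair is P–R with squared distance 520. The circle on this segment as diameter has centre (-1, -2) and r² = 520/4 = 130.
Check Q: distance² to centre = 17 ≤ 130, so it lies inside.
All remaining points lie in this disk, and no smaller disk contains both endpoints, so this is the minimum enclosing circle.

130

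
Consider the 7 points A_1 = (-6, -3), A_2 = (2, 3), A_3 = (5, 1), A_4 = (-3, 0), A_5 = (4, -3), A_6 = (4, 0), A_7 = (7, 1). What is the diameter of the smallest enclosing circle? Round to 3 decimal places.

13.601

The minimum enclosing circle of a finite set is fixed by two of the points (as a diameter) or three (as a circumcircle).
The farthest pair is A_1–A_7 with squared distance 185. The circle on this segment as diameter has centre (0.5, -1) and r² = 185/4 = 46.25.
Check A_2: distance² to centre = 18.25 ≤ 46.25, so it lies inside.
All remaining points lie in this disk, and no smaller disk contains both endpoints, so this is the minimum enclosing circle.
Diameter = 2r = 2√(46.25) ≈ 13.601.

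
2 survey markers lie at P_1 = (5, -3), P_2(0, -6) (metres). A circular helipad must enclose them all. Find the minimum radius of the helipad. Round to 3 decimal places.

2.915

The smallest circle enclosing two points has them as diameter endpoints.
Centre = midpoint = (2.5, -4.5); r² = |P_1P_2|²/4 = 34/4 = 8.5.
r = √(8.5) ≈ 2.915.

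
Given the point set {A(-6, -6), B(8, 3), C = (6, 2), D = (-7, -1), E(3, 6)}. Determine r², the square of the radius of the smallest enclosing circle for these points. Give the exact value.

By Welzl's lemma the MEC is supported by two points (diametrically opposite) or three points (on a circumcircle).
The farthest pair is A–B with squared distance 277. The circle on this segment as diameter has centre (1, -1.5) and r² = 277/4 = 69.25.
Check C: distance² to centre = 37.25 ≤ 69.25, so it lies inside.
All remaining points lie in this disk, and no smaller disk contains both endpoints, so this is the minimum enclosing circle.

69.25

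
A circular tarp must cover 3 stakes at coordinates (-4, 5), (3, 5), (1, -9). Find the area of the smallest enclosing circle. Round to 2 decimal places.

Call the three points A, B, C in the order given.
Side lengths²: AB² = 49, AC² = 221, BC² = 200.
Since AC² = 221 < 200 + 49 = 249, the triangle is acute, so the smallest enclosing circle is the circumcircle.
Circumcentre = (-0.5, -23/14), r² = 5525/98.
Area = π·r² = π·5525/98 ≈ 177.12.

177.12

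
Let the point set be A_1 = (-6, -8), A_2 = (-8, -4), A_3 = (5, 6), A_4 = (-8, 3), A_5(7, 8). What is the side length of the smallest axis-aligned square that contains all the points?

16

The bounding box has width 15 and height 16.
An axis-aligned square enclosing the set must have side ≥ max(width, height).
So the minimum side is max(15, 16) = 16.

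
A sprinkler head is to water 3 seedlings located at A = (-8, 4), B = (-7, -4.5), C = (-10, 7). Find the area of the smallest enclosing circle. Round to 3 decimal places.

Side lengths²: AB² = 73.25, AC² = 13, BC² = 141.25.
Since BC² = 141.25 ≥ 73.25 + 13 = 86.25, the angle opposite BC is not acute, so the smallest enclosing circle has BC as diameter.
Centre = midpoint of BC = (-8.5, 1.25), r² = 141.25/4 = 35.3125.
Area = π·r² = π·35.3125 ≈ 110.937.

110.937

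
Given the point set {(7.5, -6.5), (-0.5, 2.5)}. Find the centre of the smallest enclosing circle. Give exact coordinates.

The smallest circle enclosing two points has them as diameter endpoints.
Centre = midpoint = (3.5, -2); r² = |(7.5, -6.5)−(-0.5, 2.5)|²/4 = 145/4 = 36.25.
Centre = (3.5, -2).

(3.5, -2)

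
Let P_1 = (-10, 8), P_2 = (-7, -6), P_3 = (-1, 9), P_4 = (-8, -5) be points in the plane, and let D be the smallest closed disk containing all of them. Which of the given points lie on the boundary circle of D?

P_1, P_2, P_3

The minimum enclosing circle of a finite set is fixed by two of the points (as a diameter) or three (as a circumcircle).
The minimum enclosing circle is determined by three boundary points: P_1, P_2, P_3.
Their circumcentre is (-409/86, 155/86) with r² = 243745/3698.
The farthest remaining point P_4 is at distance² 210033/3698 ≤ 243745/3698.
The points at distance exactly r from the centre are P_1, P_2, P_3 — 3 points.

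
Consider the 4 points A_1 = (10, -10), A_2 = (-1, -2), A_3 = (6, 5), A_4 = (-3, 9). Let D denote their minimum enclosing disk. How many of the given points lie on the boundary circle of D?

2

By Welzl's lemma the MEC is supported by two points (diametrically opposite) or three points (on a circumcircle).
The farthest pair is A_1–A_4 with squared distance 530. The circle on this segment as diameter has centre (3.5, -0.5) and r² = 530/4 = 132.5.
Check A_2: distance² to centre = 22.5 ≤ 132.5, so it lies inside.
All remaining points lie in this disk, and no smaller disk contains both endpoints, so this is the minimum enclosing circle.
The points at distance exactly r from the centre are A_1, A_4 — 2 points.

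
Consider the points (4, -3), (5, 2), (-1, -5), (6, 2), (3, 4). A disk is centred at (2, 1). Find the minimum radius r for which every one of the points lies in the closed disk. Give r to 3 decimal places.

The required radius is the distance from (2, 1) to the farthest point.
Squared distances: 20, 10, 45, 17, 10.
Maximum is 45, attained at (-1, -5).
r = √45 ≈ 6.708.

6.708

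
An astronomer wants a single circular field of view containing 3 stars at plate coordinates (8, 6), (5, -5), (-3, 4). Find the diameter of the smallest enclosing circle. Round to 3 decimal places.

13.348

Call the three points A, B, C in the order given.
Side lengths²: AB² = 130, AC² = 125, BC² = 145.
Since BC² = 145 < 130 + 125 = 255, the triangle is acute, so the smallest enclosing circle is the circumcircle.
Circumcentre = (145/46, 65/46), r² = 47125/1058.
Diameter = 2r = 2√(47125/1058) ≈ 13.348.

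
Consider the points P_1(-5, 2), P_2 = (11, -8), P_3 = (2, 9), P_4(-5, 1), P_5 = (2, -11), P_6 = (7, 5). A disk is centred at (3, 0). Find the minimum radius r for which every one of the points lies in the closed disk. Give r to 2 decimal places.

11.31

The required radius is the distance from (3, 0) to the farthest point.
Squared distances: 68, 128, 82, 65, 122, 41.
Maximum is 128, attained at P_2.
r = √128 ≈ 11.31.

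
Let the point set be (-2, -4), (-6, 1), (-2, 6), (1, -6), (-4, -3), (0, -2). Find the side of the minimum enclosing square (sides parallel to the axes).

12

The bounding box has width 7 and height 12.
An axis-aligned square enclosing the set must have side ≥ max(width, height).
So the minimum side is max(7, 12) = 12.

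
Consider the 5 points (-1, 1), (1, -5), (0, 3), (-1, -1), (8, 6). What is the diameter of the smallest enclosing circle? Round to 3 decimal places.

The minimum enclosing circle of a finite set is fixed by two of the points (as a diameter) or three (as a circumcircle).
The farthest pair is (1, -5)–(8, 6) with squared distance 170. The circle on this segment as diameter has centre (4.5, 0.5) and r² = 170/4 = 42.5.
Check (-1, 1): distance² to centre = 30.5 ≤ 42.5, so it lies inside.
All remaining points lie in this disk, and no smaller disk contains both endpoints, so this is the minimum enclosing circle.
Diameter = 2r = 2√(42.5) ≈ 13.038.

13.038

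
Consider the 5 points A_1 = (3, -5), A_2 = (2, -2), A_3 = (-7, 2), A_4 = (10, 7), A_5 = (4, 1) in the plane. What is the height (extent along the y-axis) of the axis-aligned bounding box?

max y = 7, min y = -5, so height = 12.

12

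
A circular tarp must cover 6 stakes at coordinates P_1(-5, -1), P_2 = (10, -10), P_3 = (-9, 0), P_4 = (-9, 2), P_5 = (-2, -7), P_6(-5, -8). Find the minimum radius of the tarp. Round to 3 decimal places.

The farthest pair is P_2–P_4 with squared distance 505. The circle on this segment as diameter has centre (0.5, -4) and r² = 505/4 = 126.25.
Check P_1: distance² to centre = 39.25 ≤ 126.25, so it lies inside.
All remaining points lie in this disk, and no smaller disk contains both endpoints, so this is the minimum enclosing circle.
r = √(126.25) ≈ 11.236.

11.236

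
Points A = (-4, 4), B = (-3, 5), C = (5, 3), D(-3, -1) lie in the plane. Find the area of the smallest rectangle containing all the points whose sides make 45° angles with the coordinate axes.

60

In coordinates u = x + y, v = x − y the rectangle is axis-aligned; the map (x,y)→(u,v) scales areas by 2.
u-values: 0, 2, 8, -4; range = 8 − (-4) = 12.
v-values: -8, -8, 2, -2; range = 2 − (-8) = 10.
Area = (12 × 10) / 2 = 60.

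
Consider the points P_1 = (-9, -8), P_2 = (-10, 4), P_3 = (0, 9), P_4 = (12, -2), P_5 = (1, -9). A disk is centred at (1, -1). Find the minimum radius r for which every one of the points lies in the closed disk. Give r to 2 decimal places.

The required radius is the distance from (1, -1) to the farthest point.
Squared distances: 149, 146, 101, 122, 64.
Maximum is 149, attained at P_1.
r = √149 ≈ 12.21.

12.21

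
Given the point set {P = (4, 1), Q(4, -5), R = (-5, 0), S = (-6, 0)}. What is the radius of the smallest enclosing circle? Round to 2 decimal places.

5.62

The minimum enclosing circle of a finite set is fixed by two of the points (as a diameter) or three (as a circumcircle).
The minimum enclosing circle is determined by three boundary points: P, Q, S.
Their circumcentre is (-0.75, -2) with r² = 31.5625.
The farthest remaining point R is at distance² 22.0625 ≤ 31.5625.
r = √(31.5625) ≈ 5.62.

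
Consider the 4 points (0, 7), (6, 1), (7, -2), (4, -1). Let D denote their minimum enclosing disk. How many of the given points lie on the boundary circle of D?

2

A smallest enclosing disk is always determined by at most three of the input points on its boundary.
The farthest pair is (0, 7)–(7, -2) with squared distance 130. The circle on this segment as diameter has centre (3.5, 2.5) and r² = 130/4 = 32.5.
Check (6, 1): distance² to centre = 8.5 ≤ 32.5, so it lies inside.
All remaining points lie in this disk, and no smaller disk contains both endpoints, so this is the minimum enclosing circle.
The points at distance exactly r from the centre are (0, 7), (7, -2) — 2 points.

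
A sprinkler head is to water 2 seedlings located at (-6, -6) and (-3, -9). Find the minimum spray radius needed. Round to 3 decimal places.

The smallest circle enclosing two points has them as diameter endpoints.
Centre = midpoint = (-4.5, -7.5); r² = |(-6, -6)−(-3, -9)|²/4 = 18/4 = 4.5.
r = √(4.5) ≈ 2.121.

2.121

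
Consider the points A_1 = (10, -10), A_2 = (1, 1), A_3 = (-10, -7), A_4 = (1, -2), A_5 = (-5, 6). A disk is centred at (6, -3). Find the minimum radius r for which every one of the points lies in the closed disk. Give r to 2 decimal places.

The required radius is the distance from (6, -3) to the farthest point.
Squared distances: 65, 41, 272, 26, 202.
Maximum is 272, attained at A_3.
r = √272 ≈ 16.49.

16.49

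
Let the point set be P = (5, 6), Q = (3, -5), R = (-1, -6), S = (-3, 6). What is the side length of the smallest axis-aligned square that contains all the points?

12

The bounding box has width 8 and height 12.
An axis-aligned square enclosing the set must have side ≥ max(width, height).
So the minimum side is max(8, 12) = 12.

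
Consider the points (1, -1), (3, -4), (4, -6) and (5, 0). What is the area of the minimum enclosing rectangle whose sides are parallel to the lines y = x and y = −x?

28

In coordinates u = x + y, v = x − y the rectangle is axis-aligned; the map (x,y)→(u,v) scales areas by 2.
u-values: 0, -1, -2, 5; range = 5 − (-2) = 7.
v-values: 2, 7, 10, 5; range = 10 − 2 = 8.
Area = (7 × 8) / 2 = 28.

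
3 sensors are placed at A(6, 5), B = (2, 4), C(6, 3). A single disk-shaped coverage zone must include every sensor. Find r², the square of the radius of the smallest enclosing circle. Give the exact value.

4.515625

Side lengths²: AB² = 17, AC² = 4, BC² = 17.
Since BC² = 17 < 17 + 4 = 21, the triangle is acute, so the smallest enclosing circle is the circumcircle.
Circumcentre = (4.125, 4), r² = 4.515625.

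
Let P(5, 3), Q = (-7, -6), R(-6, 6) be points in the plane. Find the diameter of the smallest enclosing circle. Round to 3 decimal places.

Side lengths²: PQ² = 225, PR² = 130, QR² = 145.
Since PQ² = 225 < 145 + 130 = 275, the triangle is acute, so the smallest enclosing circle is the circumcircle.
Circumcentre = (-11/6, -7/18), r² = 9425/162.
Diameter = 2r = 2√(9425/162) ≈ 15.255.

15.255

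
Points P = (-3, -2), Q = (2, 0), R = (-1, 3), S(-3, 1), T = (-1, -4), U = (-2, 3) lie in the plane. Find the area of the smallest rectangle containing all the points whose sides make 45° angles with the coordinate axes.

In coordinates u = x + y, v = x − y the rectangle is axis-aligned; the map (x,y)→(u,v) scales areas by 2.
u-values: -5, 2, 2, -2, -5, 1; range = 2 − (-5) = 7.
v-values: -1, 2, -4, -4, 3, -5; range = 3 − (-5) = 8.
Area = (7 × 8) / 2 = 28.

28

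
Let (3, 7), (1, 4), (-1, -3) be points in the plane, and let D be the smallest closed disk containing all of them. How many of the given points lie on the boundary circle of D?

Call the three points A, B, C in the order given.
Side lengths²: AB² = 13, AC² = 116, BC² = 53.
Since AC² = 116 ≥ 53 + 13 = 66, the angle opposite AC is not acute, so the smallest enclosing circle has AC as diameter.
Centre = midpoint of AC = (1, 2), r² = 116/4 = 29.
The points at distance exactly r from the centre are (3, 7), (-1, -3) — 2 points.

2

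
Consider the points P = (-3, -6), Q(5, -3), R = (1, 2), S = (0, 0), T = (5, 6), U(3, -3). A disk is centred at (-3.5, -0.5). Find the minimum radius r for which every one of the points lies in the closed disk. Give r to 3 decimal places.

The required radius is the distance from (-3.5, -0.5) to the farthest point.
Squared distances: 30.5, 78.5, 26.5, 12.5, 114.5, 48.5.
Maximum is 114.5, attained at T.
r = √(114.5) ≈ 10.700.

10.700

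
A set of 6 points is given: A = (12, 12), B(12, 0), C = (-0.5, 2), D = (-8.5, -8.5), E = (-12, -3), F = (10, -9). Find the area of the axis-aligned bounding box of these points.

x ranges over [-12, 12], width 24.
y ranges over [-9, 12], height 21.
Area = 24 × 21 = 504.

504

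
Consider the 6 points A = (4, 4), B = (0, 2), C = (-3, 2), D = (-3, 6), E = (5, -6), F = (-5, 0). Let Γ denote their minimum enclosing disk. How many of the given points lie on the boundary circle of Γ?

2

By Welzl's lemma the MEC is supported by two points (diametrically opposite) or three points (on a circumcircle).
The farthest pair is D–E with squared distance 208. The circle on this segment as diameter has centre (1, 0) and r² = 208/4 = 52.
Check A: distance² to centre = 25 ≤ 52, so it lies inside.
All remaining points lie in this disk, and no smaller disk contains both endpoints, so this is the minimum enclosing circle.
The points at distance exactly r from the centre are D, E — 2 points.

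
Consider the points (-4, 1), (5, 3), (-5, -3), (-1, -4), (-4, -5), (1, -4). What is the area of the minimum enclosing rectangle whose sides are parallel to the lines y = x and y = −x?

In coordinates u = x + y, v = x − y the rectangle is axis-aligned; the map (x,y)→(u,v) scales areas by 2.
u-values: -3, 8, -8, -5, -9, -3; range = 8 − (-9) = 17.
v-values: -5, 2, -2, 3, 1, 5; range = 5 − (-5) = 10.
Area = (17 × 10) / 2 = 85.

85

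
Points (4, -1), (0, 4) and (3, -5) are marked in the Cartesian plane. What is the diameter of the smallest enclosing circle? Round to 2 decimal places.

9.49

Call the three points A, B, C in the order given.
Side lengths²: AB² = 41, AC² = 17, BC² = 90.
Since BC² = 90 ≥ 41 + 17 = 58, the angle opposite BC is not acute, so the smallest enclosing circle has BC as diameter.
Centre = midpoint of BC = (1.5, -0.5), r² = 90/4 = 22.5.
Diameter = 2r = 2√(22.5) ≈ 9.49.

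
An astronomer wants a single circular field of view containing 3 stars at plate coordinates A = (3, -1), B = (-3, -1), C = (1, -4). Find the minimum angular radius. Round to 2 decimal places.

Side lengths²: AB² = 36, AC² = 13, BC² = 25.
Since AB² = 36 < 25 + 13 = 38, the triangle is acute, so the smallest enclosing circle is the circumcircle.
Circumcentre = (0, -7/6), r² = 325/36.
r = √(325/36) ≈ 3.00.

3.00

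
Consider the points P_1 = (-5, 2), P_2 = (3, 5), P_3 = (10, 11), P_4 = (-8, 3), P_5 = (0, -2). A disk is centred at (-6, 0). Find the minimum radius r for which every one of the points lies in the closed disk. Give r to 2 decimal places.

The required radius is the distance from (-6, 0) to the farthest point.
Squared distances: 5, 106, 377, 13, 40.
Maximum is 377, attained at P_3.
r = √377 ≈ 19.42.

19.42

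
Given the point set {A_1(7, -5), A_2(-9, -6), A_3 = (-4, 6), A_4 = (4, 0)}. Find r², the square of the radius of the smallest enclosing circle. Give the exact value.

The minimum enclosing circle of a finite set is fixed by two of the points (as a diameter) or three (as a circumcircle).
The minimum enclosing circle is determined by three boundary points: A_1, A_2, A_3.
Their circumcentre is (-41/34, -75/34) with r² = 43433/578.
The farthest remaining point A_4 is at distance² 18477/578 ≤ 43433/578.

43433/578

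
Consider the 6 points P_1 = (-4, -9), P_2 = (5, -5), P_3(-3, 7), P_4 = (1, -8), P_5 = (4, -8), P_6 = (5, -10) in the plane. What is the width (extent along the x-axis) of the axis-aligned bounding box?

9

max x = 5, min x = -4, so width = 9.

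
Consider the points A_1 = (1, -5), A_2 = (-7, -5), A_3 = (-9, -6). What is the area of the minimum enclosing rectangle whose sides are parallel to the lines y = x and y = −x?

49.5

In coordinates u = x + y, v = x − y the rectangle is axis-aligned; the map (x,y)→(u,v) scales areas by 2.
u-values: -4, -12, -15; range = -4 − (-15) = 11.
v-values: 6, -2, -3; range = 6 − (-3) = 9.
Area = (11 × 9) / 2 = 49.5.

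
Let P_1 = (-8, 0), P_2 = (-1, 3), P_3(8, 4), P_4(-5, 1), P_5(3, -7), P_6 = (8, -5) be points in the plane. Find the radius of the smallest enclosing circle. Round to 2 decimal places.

The minimum enclosing circle of a finite set is fixed by two of the points (as a diameter) or three (as a circumcircle).
The minimum enclosing circle is determined by three boundary points: P_1, P_3, P_6.
Their circumcentre is (0.625, -0.5) with r² = 74.640625.
The farthest remaining point P_5 is at distance² 47.890625 ≤ 74.640625.
r = √(74.640625) ≈ 8.64.

8.64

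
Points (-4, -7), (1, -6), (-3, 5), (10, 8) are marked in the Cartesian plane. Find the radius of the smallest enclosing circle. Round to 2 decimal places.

The minimum enclosing circle of a finite set is fixed by two of the points (as a diameter) or three (as a circumcircle).
The farthest pair is (-4, -7)–(10, 8) with squared distance 421. The circle on this segment as diameter has centre (3, 0.5) and r² = 421/4 = 105.25.
Check (1, -6): distance² to centre = 46.25 ≤ 105.25, so it lies inside.
All remaining points lie in this disk, and no smaller disk contains both endpoints, so this is the minimum enclosing circle.
r = √(105.25) ≈ 10.26.

10.26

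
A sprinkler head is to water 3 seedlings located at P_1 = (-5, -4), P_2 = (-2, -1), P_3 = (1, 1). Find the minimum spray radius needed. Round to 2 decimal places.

Side lengths²: P_1P_2² = 18, P_1P_3² = 61, P_2P_3² = 13.
Since P_1P_3² = 61 ≥ 18 + 13 = 31, the angle opposite P_1P_3 is not acute, so the smallest enclosing circle has P_1P_3 as diameter.
Centre = midpoint of P_1P_3 = (-2, -1.5), r² = 61/4 = 15.25.
r = √(15.25) ≈ 3.91.

3.91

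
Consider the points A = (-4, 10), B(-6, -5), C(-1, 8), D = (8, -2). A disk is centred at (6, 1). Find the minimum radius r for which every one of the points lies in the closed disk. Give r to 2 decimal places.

The required radius is the distance from (6, 1) to the farthest point.
Squared distances: 181, 180, 98, 13.
Maximum is 181, attained at A.
r = √181 ≈ 13.45.

13.45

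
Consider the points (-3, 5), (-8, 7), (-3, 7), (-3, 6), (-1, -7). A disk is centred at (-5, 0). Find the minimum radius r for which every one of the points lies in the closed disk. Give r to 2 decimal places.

The required radius is the distance from (-5, 0) to the farthest point.
Squared distances: 29, 58, 53, 40, 65.
Maximum is 65, attained at (-1, -7).
r = √65 ≈ 8.06.

8.06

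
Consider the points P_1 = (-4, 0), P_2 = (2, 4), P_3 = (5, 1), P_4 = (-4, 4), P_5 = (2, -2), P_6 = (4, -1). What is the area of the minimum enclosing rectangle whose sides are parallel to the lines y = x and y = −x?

In coordinates u = x + y, v = x − y the rectangle is axis-aligned; the map (x,y)→(u,v) scales areas by 2.
u-values: -4, 6, 6, 0, 0, 3; range = 6 − (-4) = 10.
v-values: -4, -2, 4, -8, 4, 5; range = 5 − (-8) = 13.
Area = (10 × 13) / 2 = 65.

65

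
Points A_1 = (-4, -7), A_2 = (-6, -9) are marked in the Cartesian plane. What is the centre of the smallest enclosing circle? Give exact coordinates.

The smallest circle enclosing two points has them as diameter endpoints.
Centre = midpoint = (-5, -8); r² = |A_1A_2|²/4 = 8/4 = 2.
Centre = (-5, -8).

(-5, -8)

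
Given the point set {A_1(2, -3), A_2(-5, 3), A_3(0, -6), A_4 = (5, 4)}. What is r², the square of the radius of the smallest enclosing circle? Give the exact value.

26765/722

By Welzl's lemma the MEC is supported by two points (diametrically opposite) or three points (on a circumcircle).
The minimum enclosing circle is determined by three boundary points: A_2, A_3, A_4.
Their circumcentre is (13/38, 3/38) with r² = 26765/722.
The farthest remaining point A_1 is at distance² 8829/722 ≤ 26765/722.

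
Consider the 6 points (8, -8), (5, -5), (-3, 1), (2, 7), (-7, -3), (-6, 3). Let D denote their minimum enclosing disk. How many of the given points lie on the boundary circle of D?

3

The minimum enclosing circle is determined by three boundary points: (8, -8), (2, 7), (-6, 3).
Their circumcentre is (35/24, -23/12) with r² = 45965/576.
The farthest remaining point (-7, -3) is at distance² 41885/576 ≤ 45965/576.
The points at distance exactly r from the centre are (8, -8), (2, 7), (-6, 3) — 3 points.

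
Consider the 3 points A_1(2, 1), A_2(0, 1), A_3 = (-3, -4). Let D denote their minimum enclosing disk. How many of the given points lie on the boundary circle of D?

2

Side lengths²: A_1A_2² = 4, A_1A_3² = 50, A_2A_3² = 34.
Since A_1A_3² = 50 ≥ 34 + 4 = 38, the angle opposite A_1A_3 is not acute, so the smallest enclosing circle has A_1A_3 as diameter.
Centre = midpoint of A_1A_3 = (-0.5, -1.5), r² = 50/4 = 12.5.
The points at distance exactly r from the centre are A_1, A_3 — 2 points.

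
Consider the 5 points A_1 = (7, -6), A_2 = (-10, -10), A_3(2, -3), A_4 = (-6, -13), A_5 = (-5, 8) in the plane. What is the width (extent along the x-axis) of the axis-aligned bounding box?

17

max x = 7, min x = -10, so width = 17.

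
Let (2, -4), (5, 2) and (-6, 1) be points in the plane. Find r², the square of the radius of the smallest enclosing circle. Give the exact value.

Call the three points A, B, C in the order given.
Side lengths²: AB² = 45, AC² = 89, BC² = 122.
Since BC² = 122 < 89 + 45 = 134, the triangle is acute, so the smallest enclosing circle is the circumcircle.
Circumcentre = (-19/42, 41/42), r² = 27145/882.

27145/882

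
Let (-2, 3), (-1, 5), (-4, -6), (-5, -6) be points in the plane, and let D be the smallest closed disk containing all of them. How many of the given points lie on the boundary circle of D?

2

By Welzl's lemma the MEC is supported by two points (diametrically opposite) or three points (on a circumcircle).
The farthest pair is (-1, 5)–(-5, -6) with squared distance 137. The circle on this segment as diameter has centre (-3, -0.5) and r² = 137/4 = 34.25.
Check (-2, 3): distance² to centre = 13.25 ≤ 34.25, so it lies inside.
All remaining points lie in this disk, and no smaller disk contains both endpoints, so this is the minimum enclosing circle.
The points at distance exactly r from the centre are (-1, 5), (-5, -6) — 2 points.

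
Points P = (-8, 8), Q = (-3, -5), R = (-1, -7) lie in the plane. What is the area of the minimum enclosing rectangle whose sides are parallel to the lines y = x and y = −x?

In coordinates u = x + y, v = x − y the rectangle is axis-aligned; the map (x,y)→(u,v) scales areas by 2.
u-values: 0, -8, -8; range = 0 − (-8) = 8.
v-values: -16, 2, 6; range = 6 − (-16) = 22.
Area = (8 × 22) / 2 = 88.

88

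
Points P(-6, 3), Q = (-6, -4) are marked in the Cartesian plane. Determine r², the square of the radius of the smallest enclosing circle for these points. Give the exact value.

12.25

The smallest circle enclosing two points has them as diameter endpoints.
Centre = midpoint = (-6, -0.5); r² = |PQ|²/4 = 49/4 = 12.25.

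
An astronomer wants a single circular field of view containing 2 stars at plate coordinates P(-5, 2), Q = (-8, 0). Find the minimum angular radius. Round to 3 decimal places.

1.803

The smallest circle enclosing two points has them as diameter endpoints.
Centre = midpoint = (-6.5, 1); r² = |PQ|²/4 = 13/4 = 3.25.
r = √(3.25) ≈ 1.803.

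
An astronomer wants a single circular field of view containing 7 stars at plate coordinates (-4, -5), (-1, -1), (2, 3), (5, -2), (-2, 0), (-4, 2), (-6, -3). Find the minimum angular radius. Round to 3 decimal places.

5.552

A smallest enclosing disk is always determined by at most three of the input points on its boundary.
The minimum enclosing circle is determined by three boundary points: (2, 3), (5, -2), (-6, -3).
Their circumcentre is (-16/29, -56/29) with r² = 25925/841.
The farthest remaining point (-4, 2) is at distance² 22996/841 ≤ 25925/841.
r = √(25925/841) ≈ 5.552.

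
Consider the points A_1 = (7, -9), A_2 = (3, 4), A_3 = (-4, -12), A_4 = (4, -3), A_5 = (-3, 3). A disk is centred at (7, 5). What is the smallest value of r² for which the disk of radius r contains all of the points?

The required radius is the distance from (7, 5) to the farthest point.
Squared distances: 196, 17, 410, 73, 104.
Maximum is 410, attained at A_3.

410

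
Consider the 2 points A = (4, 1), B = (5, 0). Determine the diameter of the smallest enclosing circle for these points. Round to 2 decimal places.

1.41

The smallest circle enclosing two points has them as diameter endpoints.
Centre = midpoint = (4.5, 0.5); r² = |AB|²/4 = 2/4 = 0.5.
Diameter = 2r = 2√(0.5) ≈ 1.41.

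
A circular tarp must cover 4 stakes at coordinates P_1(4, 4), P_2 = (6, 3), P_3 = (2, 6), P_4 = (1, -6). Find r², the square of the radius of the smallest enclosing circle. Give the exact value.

A smallest enclosing disk is always determined by at most three of the input points on its boundary.
The farthest pair is P_3–P_4 with squared distance 145. The circle on this segment as diameter has centre (1.5, 0) and r² = 145/4 = 36.25.
Check P_1: distance² to centre = 22.25 ≤ 36.25, so it lies inside.
All remaining points lie in this disk, and no smaller disk contains both endpoints, so this is the minimum enclosing circle.

36.25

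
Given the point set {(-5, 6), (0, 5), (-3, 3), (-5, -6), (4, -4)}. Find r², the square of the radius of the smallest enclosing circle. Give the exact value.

By Welzl's lemma the MEC is supported by two points (diametrically opposite) or three points (on a circumcircle).
The minimum enclosing circle is determined by three boundary points: (-5, 6), (-5, -6), (4, -4).
Their circumcentre is (-29/18, 0) with r² = 15385/324.
The farthest remaining point (0, 5) is at distance² 8941/324 ≤ 15385/324.

15385/324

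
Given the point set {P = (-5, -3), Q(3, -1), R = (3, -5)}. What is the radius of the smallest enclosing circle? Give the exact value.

Side lengths²: PQ² = 68, PR² = 68, QR² = 16.
Since PR² = 68 < 68 + 16 = 84, the triangle is acute, so the smallest enclosing circle is the circumcircle.
Circumcentre = (-0.75, -3), r² = 18.0625.
r = √(18.0625) = 4.25.

4.25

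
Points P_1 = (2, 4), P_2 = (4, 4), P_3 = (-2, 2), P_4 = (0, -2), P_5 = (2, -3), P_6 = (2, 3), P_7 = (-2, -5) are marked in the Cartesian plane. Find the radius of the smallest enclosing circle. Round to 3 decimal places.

5.408

The minimum enclosing circle of a finite set is fixed by two of the points (as a diameter) or three (as a circumcircle).
The farthest pair is P_2–P_7 with squared distance 117. The circle on this segment as diameter has centre (1, -0.5) and r² = 117/4 = 29.25.
Check P_1: distance² to centre = 21.25 ≤ 29.25, so it lies inside.
All remaining points lie in this disk, and no smaller disk contains both endpoints, so this is the minimum enclosing circle.
r = √(29.25) ≈ 5.408.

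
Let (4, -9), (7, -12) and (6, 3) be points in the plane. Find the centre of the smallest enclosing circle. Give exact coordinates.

Call the three points A, B, C in the order given.
Side lengths²: AB² = 18, AC² = 148, BC² = 226.
Since BC² = 226 ≥ 148 + 18 = 166, the angle opposite BC is not acute, so the smallest enclosing circle has BC as diameter.
Centre = midpoint of BC = (6.5, -4.5), r² = 226/4 = 56.5.
Centre = (6.5, -4.5).

(6.5, -4.5)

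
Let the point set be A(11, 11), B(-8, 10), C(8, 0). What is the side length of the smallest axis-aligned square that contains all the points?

19

The bounding box has width 19 and height 11.
An axis-aligned square enclosing the set must have side ≥ max(width, height).
So the minimum side is max(19, 11) = 19.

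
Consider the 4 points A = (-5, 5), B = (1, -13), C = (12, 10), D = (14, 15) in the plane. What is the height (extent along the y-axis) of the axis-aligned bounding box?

max y = 15, min y = -13, so height = 28.

28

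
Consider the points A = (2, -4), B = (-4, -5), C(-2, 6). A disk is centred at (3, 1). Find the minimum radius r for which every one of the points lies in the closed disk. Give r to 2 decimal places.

9.22

The required radius is the distance from (3, 1) to the farthest point.
Squared distances: 26, 85, 50.
Maximum is 85, attained at B.
r = √85 ≈ 9.22.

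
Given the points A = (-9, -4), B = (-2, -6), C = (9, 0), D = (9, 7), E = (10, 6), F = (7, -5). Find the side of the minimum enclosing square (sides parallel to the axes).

19

The bounding box has width 19 and height 13.
An axis-aligned square enclosing the set must have side ≥ max(width, height).
So the minimum side is max(19, 13) = 19.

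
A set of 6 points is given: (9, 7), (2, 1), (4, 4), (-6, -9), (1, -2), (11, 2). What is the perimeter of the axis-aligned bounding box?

66

Width = max x − min x = 11 − (-6) = 17.
Height = max y − min y = 7 − (-9) = 16.
Perimeter = 2(17 + 16) = 66.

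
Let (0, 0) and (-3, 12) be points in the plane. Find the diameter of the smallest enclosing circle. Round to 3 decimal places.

The smallest circle enclosing two points has them as diameter endpoints.
Centre = midpoint = (-1.5, 6); r² = |(0, 0)−(-3, 12)|²/4 = 153/4 = 38.25.
Diameter = 2r = 2√(38.25) ≈ 12.369.

12.369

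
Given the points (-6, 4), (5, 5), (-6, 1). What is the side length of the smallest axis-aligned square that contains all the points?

The bounding box has width 11 and height 4.
An axis-aligned square enclosing the set must have side ≥ max(width, height).
So the minimum side is max(11, 4) = 11.

11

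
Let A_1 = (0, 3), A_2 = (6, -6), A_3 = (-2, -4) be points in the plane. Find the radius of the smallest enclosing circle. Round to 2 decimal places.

5.41

Side lengths²: A_1A_2² = 117, A_1A_3² = 53, A_2A_3² = 68.
Since A_1A_2² = 117 < 68 + 53 = 121, the triangle is acute, so the smallest enclosing circle is the circumcircle.
Circumcentre = (2.85, -1.6), r² = 29.2825.
r = √(29.2825) ≈ 5.41.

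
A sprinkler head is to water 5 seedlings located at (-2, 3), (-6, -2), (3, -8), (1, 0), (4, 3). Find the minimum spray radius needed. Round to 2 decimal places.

A smallest enclosing disk is always determined by at most three of the input points on its boundary.
The minimum enclosing circle is determined by three boundary points: (-6, -2), (3, -8), (4, 3).
Their circumcentre is (5/14, -31/14) with r² = 3965/98.
The farthest remaining point (-2, 3) is at distance² 3209/98 ≤ 3965/98.
r = √(3965/98) ≈ 6.36.

6.36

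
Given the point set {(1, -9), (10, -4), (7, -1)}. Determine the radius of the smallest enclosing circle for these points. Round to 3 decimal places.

5.200

Call the three points A, B, C in the order given.
Side lengths²: AB² = 106, AC² = 100, BC² = 18.
Since AB² = 106 < 100 + 18 = 118, the triangle is acute, so the smallest enclosing circle is the circumcircle.
Circumcentre = (36/7, -41/7), r² = 1325/49.
r = √(1325/49) ≈ 5.200.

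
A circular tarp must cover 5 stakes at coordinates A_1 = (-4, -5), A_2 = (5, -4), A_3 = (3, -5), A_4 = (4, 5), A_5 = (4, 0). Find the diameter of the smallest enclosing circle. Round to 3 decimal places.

The farthest pair is A_1–A_4 with squared distance 164. The circle on this segment as diameter has centre (0, 0) and r² = 164/4 = 41.
Check A_2: distance² to centre = 41 ≤ 41, so it lies inside.
All remaining points lie in this disk, and no smaller disk contains both endpoints, so this is the minimum enclosing circle.
Diameter = 2r = 2√41 ≈ 12.806.

12.806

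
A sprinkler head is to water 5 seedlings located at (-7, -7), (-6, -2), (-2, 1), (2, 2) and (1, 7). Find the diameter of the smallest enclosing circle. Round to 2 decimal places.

16.12

The minimum enclosing circle of a finite set is fixed by two of the points (as a diameter) or three (as a circumcircle).
The farthest pair is (-7, -7)–(1, 7) with squared distance 260. The circle on this segment as diameter has centre (-3, 0) and r² = 260/4 = 65.
Check (-6, -2): distance² to centre = 13 ≤ 65, so it lies inside.
All remaining points lie in this disk, and no smaller disk contains both endpoints, so this is the minimum enclosing circle.
Diameter = 2r = 2√65 ≈ 16.12.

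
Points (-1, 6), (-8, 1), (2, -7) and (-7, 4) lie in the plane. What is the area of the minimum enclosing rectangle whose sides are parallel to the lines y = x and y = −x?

In coordinates u = x + y, v = x − y the rectangle is axis-aligned; the map (x,y)→(u,v) scales areas by 2.
u-values: 5, -7, -5, -3; range = 5 − (-7) = 12.
v-values: -7, -9, 9, -11; range = 9 − (-11) = 20.
Area = (12 × 20) / 2 = 120.

120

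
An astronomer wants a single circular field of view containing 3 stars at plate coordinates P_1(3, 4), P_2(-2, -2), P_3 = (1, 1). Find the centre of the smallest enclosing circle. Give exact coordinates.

(0.5, 1)

Side lengths²: P_1P_2² = 61, P_1P_3² = 13, P_2P_3² = 18.
Since P_1P_2² = 61 ≥ 18 + 13 = 31, the angle opposite P_1P_2 is not acute, so the smallest enclosing circle has P_1P_2 as diameter.
Centre = midpoint of P_1P_2 = (0.5, 1), r² = 61/4 = 15.25.
Centre = (0.5, 1).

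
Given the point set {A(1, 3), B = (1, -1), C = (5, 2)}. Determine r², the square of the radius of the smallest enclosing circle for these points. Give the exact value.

6.640625

Side lengths²: AB² = 16, AC² = 17, BC² = 25.
Since BC² = 25 < 17 + 16 = 33, the triangle is acute, so the smallest enclosing circle is the circumcircle.
Circumcentre = (2.625, 1), r² = 6.640625.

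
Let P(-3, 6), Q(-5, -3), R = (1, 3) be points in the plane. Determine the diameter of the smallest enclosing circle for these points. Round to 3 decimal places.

Side lengths²: PQ² = 85, PR² = 25, QR² = 72.
Since PQ² = 85 < 72 + 25 = 97, the triangle is acute, so the smallest enclosing circle is the circumcircle.
Circumcentre = (-47/14, 19/14), r² = 2125/98.
Diameter = 2r = 2√(2125/98) ≈ 9.313.

9.313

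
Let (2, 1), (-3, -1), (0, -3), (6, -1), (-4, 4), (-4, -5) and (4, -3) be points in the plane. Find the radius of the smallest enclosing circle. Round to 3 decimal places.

6.021

The minimum enclosing circle of a finite set is fixed by two of the points (as a diameter) or three (as a circumcircle).
The minimum enclosing circle is determined by three boundary points: (6, -1), (-4, 4), (-4, -5).
Their circumcentre is (0, -0.5) with r² = 36.25.
The farthest remaining point (4, -3) is at distance² 22.25 ≤ 36.25.
r = √(36.25) ≈ 6.021.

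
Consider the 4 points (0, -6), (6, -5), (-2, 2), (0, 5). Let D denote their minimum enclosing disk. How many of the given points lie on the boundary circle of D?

3

The minimum enclosing circle is determined by three boundary points: (0, -6), (6, -5), (0, 5).
Their circumcentre is (13/6, -0.5) with r² = 629/18.
The farthest remaining point (-2, 2) is at distance² 425/18 ≤ 629/18.
The points at distance exactly r from the centre are (0, -6), (6, -5), (0, 5) — 3 points.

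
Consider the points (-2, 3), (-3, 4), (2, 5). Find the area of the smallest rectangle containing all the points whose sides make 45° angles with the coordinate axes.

12

In coordinates u = x + y, v = x − y the rectangle is axis-aligned; the map (x,y)→(u,v) scales areas by 2.
u-values: 1, 1, 7; range = 7 − 1 = 6.
v-values: -5, -7, -3; range = -3 − (-7) = 4.
Area = (6 × 4) / 2 = 12.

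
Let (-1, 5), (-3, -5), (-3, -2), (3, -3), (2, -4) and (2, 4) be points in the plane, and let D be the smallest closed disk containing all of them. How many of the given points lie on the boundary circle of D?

3

The minimum enclosing circle is determined by three boundary points: (-1, 5), (-3, -5), (2, 4).
Their circumcentre is (-1.0625, -0.1875) with r² = 26.9140625.
The farthest remaining point (3, -3) is at distance² 24.4140625 ≤ 26.9140625.
The points at distance exactly r from the centre are (-1, 5), (-3, -5), (2, 4) — 3 points.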